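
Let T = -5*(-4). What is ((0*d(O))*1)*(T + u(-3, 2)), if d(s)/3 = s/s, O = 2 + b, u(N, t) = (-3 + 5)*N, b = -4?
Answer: 0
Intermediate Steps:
u(N, t) = 2*N
O = -2 (O = 2 - 4 = -2)
d(s) = 3 (d(s) = 3*(s/s) = 3*1 = 3)
T = 20
((0*d(O))*1)*(T + u(-3, 2)) = ((0*3)*1)*(20 + 2*(-3)) = (0*1)*(20 - 6) = 0*14 = 0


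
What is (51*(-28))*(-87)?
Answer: 124236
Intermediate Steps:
(51*(-28))*(-87) = -1428*(-87) = 124236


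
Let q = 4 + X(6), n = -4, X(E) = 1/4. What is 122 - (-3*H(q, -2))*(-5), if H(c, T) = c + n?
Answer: 473/4 ≈ 118.25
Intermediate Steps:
X(E) = ¼ (X(E) = 1*(¼) = ¼)
q = 17/4 (q = 4 + ¼ = 17/4 ≈ 4.2500)
H(c, T) = -4 + c (H(c, T) = c - 4 = -4 + c)
122 - (-3*H(q, -2))*(-5) = 122 - (-3*(-4 + 17/4))*(-5) = 122 - (-3*¼)*(-5) = 122 - (-3)*(-5)/4 = 122 - 1*15/4 = 122 - 15/4 = 473/4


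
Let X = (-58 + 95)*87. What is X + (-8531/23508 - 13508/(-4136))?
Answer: 3559803365/1104876 ≈ 3221.9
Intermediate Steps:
X = 3219 (X = 37*87 = 3219)
X + (-8531/23508 - 13508/(-4136)) = 3219 + (-8531/23508 - 13508/(-4136)) = 3219 + (-8531*1/23508 - 13508*(-1/4136)) = 3219 + (-8531/23508 + 307/94) = 3219 + 3207521/1104876 = 3559803365/1104876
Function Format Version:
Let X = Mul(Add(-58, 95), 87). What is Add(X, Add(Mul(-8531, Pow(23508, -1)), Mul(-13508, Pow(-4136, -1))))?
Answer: Rational(3559803365, 1104876) ≈ 3221.9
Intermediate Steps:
X = 3219 (X = Mul(37, 87) = 3219)
Add(X, Add(Mul(-8531, Pow(23508, -1)), Mul(-13508, Pow(-4136, -1)))) = Add(3219, Add(Mul(-8531, Pow(23508, -1)), Mul(-13508, Pow(-4136, -1)))) = Add(3219, Add(Mul(-8531, Rational(1, 23508)), Mul(-13508, Rational(-1, 4136)))) = Add(3219, Add(Rational(-8531, 23508), Rational(307, 94))) = Add(3219, Rational(3207521, 1104876)) = Rational(3559803365, 1104876)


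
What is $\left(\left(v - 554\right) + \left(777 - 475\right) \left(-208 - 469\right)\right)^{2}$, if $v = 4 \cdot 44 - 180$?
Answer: $42029920144$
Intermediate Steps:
$v = -4$ ($v = 176 - 180 = -4$)
$\left(\left(v - 554\right) + \left(777 - 475\right) \left(-208 - 469\right)\right)^{2} = \left(\left(-4 - 554\right) + \left(777 - 475\right) \left(-208 - 469\right)\right)^{2} = \left(-558 + 302 \left(-677\right)\right)^{2} = \left(-558 - 204454\right)^{2} = \left(-205012\right)^{2} = 42029920144$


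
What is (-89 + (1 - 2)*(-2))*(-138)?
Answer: 12006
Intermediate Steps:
(-89 + (1 - 2)*(-2))*(-138) = (-89 - 1*(-2))*(-138) = (-89 + 2)*(-138) = -87*(-138) = 12006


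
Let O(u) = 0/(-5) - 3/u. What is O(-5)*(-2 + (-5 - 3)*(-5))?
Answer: 114/5 ≈ 22.800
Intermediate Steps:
O(u) = -3/u (O(u) = 0*(-⅕) - 3/u = 0 - 3/u = -3/u)
O(-5)*(-2 + (-5 - 3)*(-5)) = (-3/(-5))*(-2 + (-5 - 3)*(-5)) = (-3*(-⅕))*(-2 - 8*(-5)) = 3*(-2 + 40)/5 = (⅗)*38 = 114/5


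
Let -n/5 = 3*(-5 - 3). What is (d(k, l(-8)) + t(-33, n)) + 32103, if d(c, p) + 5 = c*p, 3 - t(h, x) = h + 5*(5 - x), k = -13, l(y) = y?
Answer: 32813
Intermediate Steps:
n = 120 (n = -15*(-5 - 3) = -15*(-8) = -5*(-24) = 120)
t(h, x) = -22 - h + 5*x (t(h, x) = 3 - (h + 5*(5 - x)) = 3 - (h + (25 - 5*x)) = 3 - (25 + h - 5*x) = 3 + (-25 - h + 5*x) = -22 - h + 5*x)
d(c, p) = -5 + c*p
(d(k, l(-8)) + t(-33, n)) + 32103 = ((-5 - 13*(-8)) + (-22 - 1*(-33) + 5*120)) + 32103 = ((-5 + 104) + (-22 + 33 + 600)) + 32103 = (99 + 611) + 32103 = 710 + 32103 = 32813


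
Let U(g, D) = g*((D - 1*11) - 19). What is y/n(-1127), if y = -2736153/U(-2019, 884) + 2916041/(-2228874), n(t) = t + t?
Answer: -6372777217/51561356895447 ≈ -0.00012360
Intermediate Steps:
n(t) = 2*t
U(g, D) = g*(-30 + D) (U(g, D) = g*((D - 11) - 19) = g*((-11 + D) - 19) = g*(-30 + D))
y = 12745554434/45750982161 (y = -2736153*(-1/(2019*(-30 + 884))) + 2916041/(-2228874) = -2736153/((-2019*854)) + 2916041*(-1/2228874) = -2736153/(-1724226) - 2916041/2228874 = -2736153*(-1/1724226) - 2916041/2228874 = 130293/82106 - 2916041/2228874 = 12745554434/45750982161 ≈ 0.27859)
y/n(-1127) = 12745554434/(45750982161*((2*(-1127)))) = (12745554434/45750982161)/(-2254) = (12745554434/45750982161)*(-1/2254) = -6372777217/51561356895447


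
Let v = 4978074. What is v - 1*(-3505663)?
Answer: 8483737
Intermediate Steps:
v - 1*(-3505663) = 4978074 - 1*(-3505663) = 4978074 + 3505663 = 8483737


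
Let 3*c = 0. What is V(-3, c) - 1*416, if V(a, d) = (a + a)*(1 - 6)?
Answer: -386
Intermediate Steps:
c = 0 (c = (⅓)*0 = 0)
V(a, d) = -10*a (V(a, d) = (2*a)*(-5) = -10*a)
V(-3, c) - 1*416 = -10*(-3) - 1*416 = 30 - 416 = -386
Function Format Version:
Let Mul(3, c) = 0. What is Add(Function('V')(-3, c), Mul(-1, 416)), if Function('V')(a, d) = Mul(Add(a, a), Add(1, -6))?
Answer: -386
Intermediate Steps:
c = 0 (c = Mul(Rational(1, 3), 0) = 0)
Function('V')(a, d) = Mul(-10, a) (Function('V')(a, d) = Mul(Mul(2, a), -5) = Mul(-10, a))
Add(Function('V')(-3, c), Mul(-1, 416)) = Add(Mul(-10, -3), Mul(-1, 416)) = Add(30, -416) = -386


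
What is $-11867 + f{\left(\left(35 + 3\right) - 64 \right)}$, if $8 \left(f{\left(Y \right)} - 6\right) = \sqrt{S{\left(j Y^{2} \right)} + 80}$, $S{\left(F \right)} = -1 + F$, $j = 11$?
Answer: $-11861 + \frac{3 \sqrt{835}}{8} \approx -11850.0$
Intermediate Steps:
$f{\left(Y \right)} = 6 + \frac{\sqrt{79 + 11 Y^{2}}}{8}$ ($f{\left(Y \right)} = 6 + \frac{\sqrt{\left(-1 + 11 Y^{2}\right) + 80}}{8} = 6 + \frac{\sqrt{79 + 11 Y^{2}}}{8}$)
$-11867 + f{\left(\left(35 + 3\right) - 64 \right)} = -11867 + \left(6 + \frac{\sqrt{79 + 11 \left(\left(35 + 3\right) - 64\right)^{2}}}{8}\right) = -11867 + \left(6 + \frac{\sqrt{79 + 11 \left(38 - 64\right)^{2}}}{8}\right) = -11867 + \left(6 + \frac{\sqrt{79 + 11 \left(-26\right)^{2}}}{8}\right) = -11867 + \left(6 + \frac{\sqrt{79 + 11 \cdot 676}}{8}\right) = -11867 + \left(6 + \frac{\sqrt{79 + 7436}}{8}\right) = -11867 + \left(6 + \frac{\sqrt{7515}}{8}\right) = -11867 + \left(6 + \frac{3 \sqrt{835}}{8}\right) = -11861 + \frac{3 \sqrt{835}}{8}$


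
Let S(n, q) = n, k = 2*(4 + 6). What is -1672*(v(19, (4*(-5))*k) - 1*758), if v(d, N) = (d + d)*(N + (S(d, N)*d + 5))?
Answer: 3427600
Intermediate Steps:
k = 20 (k = 2*10 = 20)
v(d, N) = 2*d*(5 + N + d**2) (v(d, N) = (d + d)*(N + (d*d + 5)) = (2*d)*(N + (d**2 + 5)) = (2*d)*(N + (5 + d**2)) = (2*d)*(5 + N + d**2) = 2*d*(5 + N + d**2))
-1672*(v(19, (4*(-5))*k) - 1*758) = -1672*(2*19*(5 + (4*(-5))*20 + 19**2) - 1*758) = -1672*(2*19*(5 - 20*20 + 361) - 758) = -1672*(2*19*(5 - 400 + 361) - 758) = -1672*(2*19*(-34) - 758) = -1672*(-1292 - 758) = -1672*(-2050) = 3427600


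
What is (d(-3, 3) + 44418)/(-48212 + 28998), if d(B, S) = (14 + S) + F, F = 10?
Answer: -44445/19214 ≈ -2.3132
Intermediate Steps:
d(B, S) = 24 + S (d(B, S) = (14 + S) + 10 = 24 + S)
(d(-3, 3) + 44418)/(-48212 + 28998) = ((24 + 3) + 44418)/(-48212 + 28998) = (27 + 44418)/(-19214) = 44445*(-1/19214) = -44445/19214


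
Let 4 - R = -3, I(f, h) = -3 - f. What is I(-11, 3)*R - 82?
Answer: -26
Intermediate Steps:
R = 7 (R = 4 - 1*(-3) = 4 + 3 = 7)
I(-11, 3)*R - 82 = (-3 - 1*(-11))*7 - 82 = (-3 + 11)*7 - 82 = 8*7 - 82 = 56 - 82 = -26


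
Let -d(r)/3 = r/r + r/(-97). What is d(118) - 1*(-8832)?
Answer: 856767/97 ≈ 8832.7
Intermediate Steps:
d(r) = -3 + 3*r/97 (d(r) = -3*(r/r + r/(-97)) = -3*(1 + r*(-1/97)) = -3*(1 - r/97) = -3 + 3*r/97)
d(118) - 1*(-8832) = (-3 + (3/97)*118) - 1*(-8832) = (-3 + 354/97) + 8832 = 63/97 + 8832 = 856767/97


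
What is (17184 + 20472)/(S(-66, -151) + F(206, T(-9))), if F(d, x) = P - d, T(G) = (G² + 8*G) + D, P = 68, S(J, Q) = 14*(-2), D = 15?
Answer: -18828/83 ≈ -226.84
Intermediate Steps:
S(J, Q) = -28
T(G) = 15 + G² + 8*G (T(G) = (G² + 8*G) + 15 = 15 + G² + 8*G)
F(d, x) = 68 - d
(17184 + 20472)/(S(-66, -151) + F(206, T(-9))) = (17184 + 20472)/(-28 + (68 - 1*206)) = 37656/(-28 + (68 - 206)) = 37656/(-28 - 138) = 37656/(-166) = 37656*(-1/166) = -18828/83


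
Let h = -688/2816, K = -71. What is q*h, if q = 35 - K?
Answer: -2279/88 ≈ -25.898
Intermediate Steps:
q = 106 (q = 35 - 1*(-71) = 35 + 71 = 106)
h = -43/176 (h = -688*1/2816 = -43/176 ≈ -0.24432)
q*h = 106*(-43/176) = -2279/88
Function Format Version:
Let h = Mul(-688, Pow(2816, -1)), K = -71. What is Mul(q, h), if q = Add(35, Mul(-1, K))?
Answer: Rational(-2279, 88) ≈ -25.898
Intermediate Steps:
q = 106 (q = Add(35, Mul(-1, -71)) = Add(35, 71) = 106)
h = Rational(-43, 176) (h = Mul(-688, Rational(1, 2816)) = Rational(-43, 176) ≈ -0.24432)
Mul(q, h) = Mul(106, Rational(-43, 176)) = Rational(-2279, 88)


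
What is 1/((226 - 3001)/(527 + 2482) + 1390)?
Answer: 1003/1393245 ≈ 0.00071990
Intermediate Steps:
1/((226 - 3001)/(527 + 2482) + 1390) = 1/(-2775/3009 + 1390) = 1/(-2775*1/3009 + 1390) = 1/(-925/1003 + 1390) = 1/(1393245/1003) = 1003/1393245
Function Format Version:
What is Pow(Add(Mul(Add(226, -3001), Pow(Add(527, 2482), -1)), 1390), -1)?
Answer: Rational(1003, 1393245) ≈ 0.00071990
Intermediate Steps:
Pow(Add(Mul(Add(226, -3001), Pow(Add(527, 2482), -1)), 1390), -1) = Pow(Add(Mul(-2775, Pow(3009, -1)), 1390), -1) = Pow(Add(Mul(-2775, Rational(1, 3009)), 1390), -1) = Pow(Add(Rational(-925, 1003), 1390), -1) = Pow(Rational(1393245, 1003), -1) = Rational(1003, 1393245)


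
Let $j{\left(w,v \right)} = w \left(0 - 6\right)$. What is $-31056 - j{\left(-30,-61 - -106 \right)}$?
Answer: $-31236$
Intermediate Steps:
$j{\left(w,v \right)} = - 6 w$ ($j{\left(w,v \right)} = w \left(-6\right) = - 6 w$)
$-31056 - j{\left(-30,-61 - -106 \right)} = -31056 - \left(-6\right) \left(-30\right) = -31056 - 180 = -31236$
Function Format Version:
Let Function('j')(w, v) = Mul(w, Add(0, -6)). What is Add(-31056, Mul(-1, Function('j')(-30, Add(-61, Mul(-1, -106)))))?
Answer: -31236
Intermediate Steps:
Function('j')(w, v) = Mul(-6, w) (Function('j')(w, v) = Mul(w, -6) = Mul(-6, w))
Add(-31056, Mul(-1, Function('j')(-30, Add(-61, Mul(-1, -106))))) = Add(-31056, Mul(-1, Mul(-6, -30))) = Add(-31056, Mul(-1, 180)) = Add(-31056, -180) = -31236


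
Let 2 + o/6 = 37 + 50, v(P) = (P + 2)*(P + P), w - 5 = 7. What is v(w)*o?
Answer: 171360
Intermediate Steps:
w = 12 (w = 5 + 7 = 12)
v(P) = 2*P*(2 + P) (v(P) = (2 + P)*(2*P) = 2*P*(2 + P))
o = 510 (o = -12 + 6*(37 + 50) = -12 + 6*87 = -12 + 522 = 510)
v(w)*o = (2*12*(2 + 12))*510 = (2*12*14)*510 = 336*510 = 171360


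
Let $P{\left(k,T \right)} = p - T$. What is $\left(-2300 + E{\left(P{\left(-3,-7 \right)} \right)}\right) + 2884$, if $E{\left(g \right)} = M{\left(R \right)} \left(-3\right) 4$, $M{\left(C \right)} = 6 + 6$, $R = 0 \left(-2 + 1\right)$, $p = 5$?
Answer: $440$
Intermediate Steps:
$R = 0$ ($R = 0 \left(-1\right) = 0$)
$M{\left(C \right)} = 12$
$P{\left(k,T \right)} = 5 - T$
$E{\left(g \right)} = -144$ ($E{\left(g \right)} = 12 \left(-3\right) 4 = \left(-36\right) 4 = -144$)
$\left(-2300 + E{\left(P{\left(-3,-7 \right)} \right)}\right) + 2884 = \left(-2300 - 144\right) + 2884 = -2444 + 2884 = 440$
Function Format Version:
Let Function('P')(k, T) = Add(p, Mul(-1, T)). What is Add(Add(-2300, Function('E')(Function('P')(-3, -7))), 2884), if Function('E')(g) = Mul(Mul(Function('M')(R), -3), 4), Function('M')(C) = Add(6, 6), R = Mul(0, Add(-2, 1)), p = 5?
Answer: 440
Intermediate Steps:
R = 0 (R = Mul(0, -1) = 0)
Function('M')(C) = 12
Function('P')(k, T) = Add(5, Mul(-1, T))
Function('E')(g) = -144 (Function('E')(g) = Mul(Mul(12, -3), 4) = Mul(-36, 4) = -144)
Add(Add(-2300, Function('E')(Function('P')(-3, -7))), 2884) = Add(Add(-2300, -144), 2884) = Add(-2444, 2884) = 440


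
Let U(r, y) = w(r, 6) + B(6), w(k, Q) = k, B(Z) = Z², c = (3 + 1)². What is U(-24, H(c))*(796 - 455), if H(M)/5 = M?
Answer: 4092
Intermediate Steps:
c = 16 (c = 4² = 16)
H(M) = 5*M
U(r, y) = 36 + r (U(r, y) = r + 6² = r + 36 = 36 + r)
U(-24, H(c))*(796 - 455) = (36 - 24)*(796 - 455) = 12*341 = 4092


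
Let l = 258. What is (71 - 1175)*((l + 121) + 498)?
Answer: -968208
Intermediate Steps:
(71 - 1175)*((l + 121) + 498) = (71 - 1175)*((258 + 121) + 498) = -1104*(379 + 498) = -1104*877 = -968208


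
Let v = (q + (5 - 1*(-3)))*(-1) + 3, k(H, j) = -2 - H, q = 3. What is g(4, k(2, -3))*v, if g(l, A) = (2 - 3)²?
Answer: -8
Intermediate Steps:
g(l, A) = 1 (g(l, A) = (-1)² = 1)
v = -8 (v = (3 + (5 - 1*(-3)))*(-1) + 3 = (3 + (5 + 3))*(-1) + 3 = (3 + 8)*(-1) + 3 = 11*(-1) + 3 = -11 + 3 = -8)
g(4, k(2, -3))*v = 1*(-8) = -8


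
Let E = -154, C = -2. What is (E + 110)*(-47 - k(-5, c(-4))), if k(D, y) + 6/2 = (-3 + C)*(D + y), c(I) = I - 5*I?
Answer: -484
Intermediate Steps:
c(I) = -4*I
k(D, y) = -3 - 5*D - 5*y (k(D, y) = -3 + (-3 - 2)*(D + y) = -3 - 5*(D + y) = -3 + (-5*D - 5*y) = -3 - 5*D - 5*y)
(E + 110)*(-47 - k(-5, c(-4))) = (-154 + 110)*(-47 - (-3 - 5*(-5) - (-20)*(-4))) = -44*(-47 - (-3 + 25 - 5*16)) = -44*(-47 - (-3 + 25 - 80)) = -44*(-47 - 1*(-58)) = -44*(-47 + 58) = -44*11 = -484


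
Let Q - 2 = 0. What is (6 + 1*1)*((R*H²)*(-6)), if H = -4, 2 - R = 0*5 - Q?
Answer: -2688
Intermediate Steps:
Q = 2 (Q = 2 + 0 = 2)
R = 4 (R = 2 - (0*5 - 1*2) = 2 - (0 - 2) = 2 - 1*(-2) = 2 + 2 = 4)
(6 + 1*1)*((R*H²)*(-6)) = (6 + 1*1)*((4*(-4)²)*(-6)) = (6 + 1)*((4*16)*(-6)) = 7*(64*(-6)) = 7*(-384) = -2688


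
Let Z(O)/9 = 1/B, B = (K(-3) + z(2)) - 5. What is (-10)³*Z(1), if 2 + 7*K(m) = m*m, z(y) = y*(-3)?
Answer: 900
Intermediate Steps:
z(y) = -3*y
K(m) = -2/7 + m²/7 (K(m) = -2/7 + (m*m)/7 = -2/7 + m²/7)
B = -10 (B = ((-2/7 + (⅐)*(-3)²) - 3*2) - 5 = ((-2/7 + (⅐)*9) - 6) - 5 = ((-2/7 + 9/7) - 6) - 5 = (1 - 6) - 5 = -5 - 5 = -10)
Z(O) = -9/10 (Z(O) = 9/(-10) = 9*(-⅒) = -9/10)
(-10)³*Z(1) = (-10)³*(-9/10) = -1000*(-9/10) = 900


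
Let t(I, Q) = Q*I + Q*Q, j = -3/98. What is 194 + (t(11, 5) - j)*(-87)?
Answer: -663329/98 ≈ -6768.7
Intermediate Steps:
j = -3/98 (j = -3*1/98 = -3/98 ≈ -0.030612)
t(I, Q) = Q² + I*Q (t(I, Q) = I*Q + Q² = Q² + I*Q)
194 + (t(11, 5) - j)*(-87) = 194 + (5*(11 + 5) - 1*(-3/98))*(-87) = 194 + (5*16 + 3/98)*(-87) = 194 + (80 + 3/98)*(-87) = 194 + (7843/98)*(-87) = 194 - 682341/98 = -663329/98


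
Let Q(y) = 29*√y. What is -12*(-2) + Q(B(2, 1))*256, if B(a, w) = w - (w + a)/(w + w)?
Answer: 24 + 3712*I*√2 ≈ 24.0 + 5249.6*I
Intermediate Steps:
B(a, w) = w - (a + w)/(2*w)
-12*(-2) + Q(B(2, 1))*256 = -12*(-2) + (29*√(-½ + 1 - ½*2/1))*256 = 24 + (29*√(-½ + 1 - ½*2*1))*256 = 24 + (29*√(-½ + 1 - 1))*256 = 24 + (29*√(-½))*256 = 24 + (29*(I*√2/2))*256 = 24 + (29*I*√2/2)*256 = 24 + 3712*I*√2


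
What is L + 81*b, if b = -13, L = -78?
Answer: -1131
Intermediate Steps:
L + 81*b = -78 + 81*(-13) = -78 - 1053 = -1131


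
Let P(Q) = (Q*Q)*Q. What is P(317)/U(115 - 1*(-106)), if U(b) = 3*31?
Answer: 31855013/93 ≈ 3.4253e+5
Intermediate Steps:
U(b) = 93
P(Q) = Q³ (P(Q) = Q²*Q = Q³)
P(317)/U(115 - 1*(-106)) = 317³/93 = 31855013*(1/93) = 31855013/93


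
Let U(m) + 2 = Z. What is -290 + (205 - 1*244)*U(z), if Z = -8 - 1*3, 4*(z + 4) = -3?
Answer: 217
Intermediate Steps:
z = -19/4 (z = -4 + (1/4)*(-3) = -4 - 3/4 = -19/4 ≈ -4.7500)
Z = -11 (Z = -8 - 3 = -11)
U(m) = -13 (U(m) = -2 - 11 = -13)
-290 + (205 - 1*244)*U(z) = -290 + (205 - 1*244)*(-13) = -290 + (205 - 244)*(-13) = -290 - 39*(-13) = -290 + 507 = 217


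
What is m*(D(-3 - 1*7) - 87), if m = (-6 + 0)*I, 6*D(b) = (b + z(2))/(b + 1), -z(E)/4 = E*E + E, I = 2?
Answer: 9328/9 ≈ 1036.4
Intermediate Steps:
z(E) = -4*E - 4*E**2 (z(E) = -4*(E*E + E) = -4*(E**2 + E) = -4*(E + E**2) = -4*E - 4*E**2)
D(b) = (-24 + b)/(6*(1 + b)) (D(b) = ((b - 4*2*(1 + 2))/(b + 1))/6 = ((b - 4*2*3)/(1 + b))/6 = ((b - 24)/(1 + b))/6 = ((-24 + b)/(1 + b))/6 = (-24 + b)/(6*(1 + b)))
m = -12 (m = (-6 + 0)*2 = -6*2 = -12)
m*(D(-3 - 1*7) - 87) = -12*((-24 + (-3 - 1*7))/(6*(1 + (-3 - 1*7))) - 87) = -12*((-24 + (-3 - 7))/(6*(1 + (-3 - 7))) - 87) = -12*((-24 - 10)/(6*(1 - 10)) - 87) = -12*((1/6)*(-34)/(-9) - 87) = -12*((1/6)*(-1/9)*(-34) - 87) = -12*(17/27 - 87) = -12*(-2332/27) = 9328/9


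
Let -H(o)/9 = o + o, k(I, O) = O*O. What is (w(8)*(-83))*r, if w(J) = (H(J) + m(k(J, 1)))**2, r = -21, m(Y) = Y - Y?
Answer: 36142848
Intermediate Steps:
k(I, O) = O**2
m(Y) = 0
H(o) = -18*o (H(o) = -9*(o + o) = -18*o)
w(J) = 324*J**2 (w(J) = (-18*J + 0)**2 = (-18*J)**2 = 324*J**2)
(w(8)*(-83))*r = ((324*8**2)*(-83))*(-21) = ((324*64)*(-83))*(-21) = (20736*(-83))*(-21) = -1721088*(-21) = 36142848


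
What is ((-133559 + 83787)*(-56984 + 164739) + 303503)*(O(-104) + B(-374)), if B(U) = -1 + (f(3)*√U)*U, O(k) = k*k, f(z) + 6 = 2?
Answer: -57999529430955 - 8022866022072*I*√374 ≈ -5.8e+13 - 1.5515e+14*I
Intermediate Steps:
f(z) = -4 (f(z) = -6 + 2 = -4)
O(k) = k²
B(U) = -1 - 4*U^(3/2) (B(U) = -1 + (-4*√U)*U = -1 - 4*U^(3/2))
((-133559 + 83787)*(-56984 + 164739) + 303503)*(O(-104) + B(-374)) = ((-133559 + 83787)*(-56984 + 164739) + 303503)*((-104)² + (-1 - (-1496)*I*√374)) = (-49772*107755 + 303503)*(10816 + (-1 - (-1496)*I*√374)) = (-5363181860 + 303503)*(10816 + (-1 + 1496*I*√374)) = -5362878357*(10815 + 1496*I*√374) = -57999529430955 - 8022866022072*I*√374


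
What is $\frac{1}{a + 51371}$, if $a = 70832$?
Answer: $\frac{1}{122203} \approx 8.1831 \cdot 10^{-6}$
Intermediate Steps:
$\frac{1}{a + 51371} = \frac{1}{70832 + 51371} = \frac{1}{122203}$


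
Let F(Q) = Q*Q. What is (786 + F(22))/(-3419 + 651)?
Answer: -635/1384 ≈ -0.45882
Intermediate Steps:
F(Q) = Q**2
(786 + F(22))/(-3419 + 651) = (786 + 22**2)/(-3419 + 651) = (786 + 484)/(-2768) = 1270*(-1/2768) = -635/1384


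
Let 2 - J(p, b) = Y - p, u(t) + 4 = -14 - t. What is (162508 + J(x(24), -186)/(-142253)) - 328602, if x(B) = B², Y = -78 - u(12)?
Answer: -23627370408/142253 ≈ -1.6609e+5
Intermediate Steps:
u(t) = -18 - t (u(t) = -4 + (-14 - t) = -18 - t)
Y = -48 (Y = -78 - (-18 - 1*12) = -78 - (-18 - 12) = -78 - 1*(-30) = -78 + 30 = -48)
J(p, b) = 50 + p (J(p, b) = 2 - (-48 - p) = 2 + (48 + p) = 50 + p)
(162508 + J(x(24), -186)/(-142253)) - 328602 = (162508 + (50 + 24²)/(-142253)) - 328602 = (162508 + (50 + 576)*(-1/142253)) - 328602 = (162508 + 626*(-1/142253)) - 328602 = (162508 - 626/142253) - 328602 = 23117249898/142253 - 328602 = -23627370408/142253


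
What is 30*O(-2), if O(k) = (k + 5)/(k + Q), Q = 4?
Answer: 45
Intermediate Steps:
O(k) = (5 + k)/(4 + k) (O(k) = (k + 5)/(k + 4) = (5 + k)/(4 + k))
30*O(-2) = 30*((5 - 2)/(4 - 2)) = 30*(3/2) = 45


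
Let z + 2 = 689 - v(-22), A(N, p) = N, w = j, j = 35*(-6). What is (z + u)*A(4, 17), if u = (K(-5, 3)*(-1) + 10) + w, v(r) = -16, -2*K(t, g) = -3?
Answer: 2006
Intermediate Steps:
j = -210
K(t, g) = 3/2 (K(t, g) = -½*(-3) = 3/2)
w = -210
z = 703 (z = -2 + (689 - 1*(-16)) = -2 + (689 + 16) = -2 + 705 = 703)
u = -403/2 (u = ((3/2)*(-1) + 10) - 210 = (-3/2 + 10) - 210 = 17/2 - 210 = -403/2 ≈ -201.50)
(z + u)*A(4, 17) = (703 - 403/2)*4 = (1003/2)*4 = 2006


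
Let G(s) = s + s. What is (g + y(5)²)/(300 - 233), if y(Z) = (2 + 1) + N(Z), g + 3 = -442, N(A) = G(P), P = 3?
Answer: -364/67 ≈ -5.4328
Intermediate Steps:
G(s) = 2*s
N(A) = 6 (N(A) = 2*3 = 6)
g = -445 (g = -3 - 442 = -445)
y(Z) = 9 (y(Z) = (2 + 1) + 6 = 3 + 6 = 9)
(g + y(5)²)/(300 - 233) = (-445 + 9²)/(300 - 233) = (-445 + 81)/67 = -364*1/67 = -364/67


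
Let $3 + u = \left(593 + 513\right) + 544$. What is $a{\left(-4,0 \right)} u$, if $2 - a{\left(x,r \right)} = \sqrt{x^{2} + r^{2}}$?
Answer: $-3294$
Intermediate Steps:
$u = 1647$ ($u = -3 + \left(\left(593 + 513\right) + 544\right) = -3 + \left(1106 + 544\right) = -3 + 1650 = 1647$)
$a{\left(x,r \right)} = 2 - \sqrt{r^{2} + x^{2}}$ ($a{\left(x,r \right)} = 2 - \sqrt{x^{2} + r^{2}} = 2 - \sqrt{r^{2} + x^{2}}$)
$a{\left(-4,0 \right)} u = \left(2 - \sqrt{0^{2} + \left(-4\right)^{2}}\right) 1647 = \left(2 - \sqrt{0 + 16}\right) 1647 = \left(2 - \sqrt{16}\right) 1647 = \left(2 - 4\right) 1647 = \left(-2\right) 1647 = -3294$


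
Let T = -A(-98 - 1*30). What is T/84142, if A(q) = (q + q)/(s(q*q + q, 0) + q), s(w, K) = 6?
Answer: -64/2566331 ≈ -2.4938e-5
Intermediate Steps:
A(q) = 2*q/(6 + q) (A(q) = (q + q)/(6 + q) = (2*q)/(6 + q) = 2*q/(6 + q))
T = -128/61 (T = -2*(-98 - 1*30)/(6 + (-98 - 1*30)) = -2*(-98 - 30)/(6 + (-98 - 30)) = -2*(-128)/(6 - 128) = -2*(-128)/(-122) = -2*(-128)*(-1)/122 = -1*128/61 = -128/61 ≈ -2.0984)
T/84142 = -128/61/84142 = -128/61*1/84142 = -64/2566331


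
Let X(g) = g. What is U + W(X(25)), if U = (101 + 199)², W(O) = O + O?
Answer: 90050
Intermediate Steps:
W(O) = 2*O
U = 90000 (U = 300² = 90000)
U + W(X(25)) = 90000 + 2*25 = 90000 + 50 = 90050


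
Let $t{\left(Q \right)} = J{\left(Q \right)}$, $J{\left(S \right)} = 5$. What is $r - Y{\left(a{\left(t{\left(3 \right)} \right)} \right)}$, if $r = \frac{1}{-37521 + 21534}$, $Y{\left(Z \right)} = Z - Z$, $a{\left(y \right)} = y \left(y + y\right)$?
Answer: $- \frac{1}{15987} \approx -6.2551 \cdot 10^{-5}$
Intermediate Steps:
$t{\left(Q \right)} = 5$
$a{\left(y \right)} = 2 y^{2}$ ($a{\left(y \right)} = y 2 y = 2 y^{2}$)
$Y{\left(Z \right)} = 0$
$r = - \frac{1}{15987}$ ($r = \frac{1}{-15987} = - \frac{1}{15987} \approx -6.2551 \cdot 10^{-5}$)
$r - Y{\left(a{\left(t{\left(3 \right)} \right)} \right)} = - \frac{1}{15987} - 0 = - \frac{1}{15987} + 0 = - \frac{1}{15987}$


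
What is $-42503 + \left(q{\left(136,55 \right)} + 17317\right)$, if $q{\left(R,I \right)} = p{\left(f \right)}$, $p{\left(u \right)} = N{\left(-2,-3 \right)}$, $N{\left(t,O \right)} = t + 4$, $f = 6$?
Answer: $-25184$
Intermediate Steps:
$N{\left(t,O \right)} = 4 + t$
$p{\left(u \right)} = 2$ ($p{\left(u \right)} = 4 - 2 = 2$)
$q{\left(R,I \right)} = 2$
$-42503 + \left(q{\left(136,55 \right)} + 17317\right) = -42503 + \left(2 + 17317\right) = -42503 + 17319 = -25184$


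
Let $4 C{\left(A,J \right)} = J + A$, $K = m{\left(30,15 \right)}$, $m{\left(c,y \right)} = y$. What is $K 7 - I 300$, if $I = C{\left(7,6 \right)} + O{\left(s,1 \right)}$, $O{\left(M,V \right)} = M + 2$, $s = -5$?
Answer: $30$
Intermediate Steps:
$K = 15$
$C{\left(A,J \right)} = \frac{A}{4} + \frac{J}{4}$ ($C{\left(A,J \right)} = \frac{J + A}{4} = \frac{A + J}{4} = \frac{A}{4} + \frac{J}{4}$)
$O{\left(M,V \right)} = 2 + M$
$I = \frac{1}{4}$ ($I = \left(\frac{1}{4} \cdot 7 + \frac{1}{4} \cdot 6\right) + \left(2 - 5\right) = \left(\frac{7}{4} + \frac{3}{2}\right) - 3 = \frac{13}{4} - 3 = \frac{1}{4} \approx 0.25$)
$K 7 - I 300 = 15 \cdot 7 - \frac{1}{4} \cdot 300 = 105 - 75 = 30$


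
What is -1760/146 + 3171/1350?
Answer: -318839/32850 ≈ -9.7059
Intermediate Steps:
-1760/146 + 3171/1350 = -1760*1/146 + 3171*(1/1350) = -880/73 + 1057/450 = -318839/32850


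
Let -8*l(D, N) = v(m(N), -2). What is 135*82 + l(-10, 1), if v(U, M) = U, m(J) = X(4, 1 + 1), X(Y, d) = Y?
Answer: 22139/2 ≈ 11070.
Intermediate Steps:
m(J) = 4
l(D, N) = -½ (l(D, N) = -⅛*4 = -½)
135*82 + l(-10, 1) = 135*82 - ½ = 11070 - ½ = 22139/2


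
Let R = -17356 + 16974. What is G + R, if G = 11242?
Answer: 10860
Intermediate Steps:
R = -382
G + R = 11242 - 382 = 10860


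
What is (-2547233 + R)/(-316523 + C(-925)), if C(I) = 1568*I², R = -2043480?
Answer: -4590713/1341303477 ≈ -0.0034226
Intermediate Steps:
(-2547233 + R)/(-316523 + C(-925)) = (-2547233 - 2043480)/(-316523 + 1568*(-925)²) = -4590713/(-316523 + 1568*855625) = -4590713/(-316523 + 1341620000) = -4590713/1341303477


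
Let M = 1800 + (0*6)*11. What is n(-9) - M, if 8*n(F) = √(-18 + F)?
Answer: -1800 + 3*I*√3/8 ≈ -1800.0 + 0.64952*I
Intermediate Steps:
n(F) = √(-18 + F)/8
M = 1800 (M = 1800 + 0*11 = 1800 + 0 = 1800)
n(-9) - M = √(-18 - 9)/8 - 1*1800 = √(-27)/8 - 1800 = (3*I*√3)/8 - 1800 = 3*I*√3/8 - 1800 = -1800 + 3*I*√3/8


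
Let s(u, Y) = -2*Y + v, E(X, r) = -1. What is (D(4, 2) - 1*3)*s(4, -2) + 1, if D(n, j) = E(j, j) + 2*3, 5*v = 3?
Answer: 51/5 ≈ 10.200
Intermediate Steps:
v = ⅗ (v = (⅕)*3 = ⅗ ≈ 0.60000)
s(u, Y) = ⅗ - 2*Y (s(u, Y) = -2*Y + ⅗ = ⅗ - 2*Y)
D(n, j) = 5 (D(n, j) = -1 + 2*3 = -1 + 6 = 5)
(D(4, 2) - 1*3)*s(4, -2) + 1 = (5 - 1*3)*(⅗ - 2*(-2)) + 1 = (5 - 3)*(⅗ + 4) + 1 = 2*(23/5) + 1 = 46/5 + 1 = 51/5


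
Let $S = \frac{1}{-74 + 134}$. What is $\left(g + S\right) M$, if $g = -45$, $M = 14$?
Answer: $- \frac{18893}{30} \approx -629.77$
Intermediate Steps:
$S = \frac{1}{60} \approx 0.016667$
$\left(g + S\right) M = \left(-45 + \frac{1}{60}\right) 14 = \left(- \frac{2699}{60}\right) 14 = - \frac{18893}{30}$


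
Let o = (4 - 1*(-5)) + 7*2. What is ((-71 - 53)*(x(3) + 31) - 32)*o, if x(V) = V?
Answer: -97704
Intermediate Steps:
o = 23 (o = (4 + 5) + 14 = 9 + 14 = 23)
((-71 - 53)*(x(3) + 31) - 32)*o = ((-71 - 53)*(3 + 31) - 32)*23 = (-124*34 - 32)*23 = (-4216 - 32)*23 = -4248*23 = -97704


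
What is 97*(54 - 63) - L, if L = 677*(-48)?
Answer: 31623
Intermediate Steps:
L = -32496
97*(54 - 63) - L = 97*(54 - 63) - 1*(-32496) = 97*(-9) + 32496 = -873 + 32496 = 31623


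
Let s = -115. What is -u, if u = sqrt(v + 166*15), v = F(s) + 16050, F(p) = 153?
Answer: -3*sqrt(2077) ≈ -136.72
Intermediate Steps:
v = 16203 (v = 153 + 16050 = 16203)
u = 3*sqrt(2077) (u = sqrt(16203 + 166*15) = sqrt(16203 + 2490) = sqrt(18693) = 3*sqrt(2077) ≈ 136.72)
-u = -3*sqrt(2077)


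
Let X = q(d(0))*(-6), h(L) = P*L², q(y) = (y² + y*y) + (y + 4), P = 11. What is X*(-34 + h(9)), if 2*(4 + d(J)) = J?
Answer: -164544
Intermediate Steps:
d(J) = -4 + J/2
q(y) = 4 + y + 2*y² (q(y) = (y² + y²) + (4 + y) = 2*y² + (4 + y) = 4 + y + 2*y²)
h(L) = 11*L²
X = -192 (X = (4 + (-4 + (½)*0) + 2*(-4 + (½)*0)²)*(-6) = (4 + (-4 + 0) + 2*(-4 + 0)²)*(-6) = (4 - 4 + 2*(-4)²)*(-6) = (4 - 4 + 2*16)*(-6) = (4 - 4 + 32)*(-6) = 32*(-6) = -192)
X*(-34 + h(9)) = -192*(-34 + 11*9²) = -192*(-34 + 11*81) = -192*(-34 + 891) = -192*857 = -164544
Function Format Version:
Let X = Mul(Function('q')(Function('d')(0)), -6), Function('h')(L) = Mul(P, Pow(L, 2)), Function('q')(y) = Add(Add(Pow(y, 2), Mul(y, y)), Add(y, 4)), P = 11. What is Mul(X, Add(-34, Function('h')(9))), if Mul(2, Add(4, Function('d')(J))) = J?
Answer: -164544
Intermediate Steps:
Function('d')(J) = Add(-4, Mul(Rational(1, 2), J))
Function('q')(y) = Add(4, y, Mul(2, Pow(y, 2))) (Function('q')(y) = Add(Add(Pow(y, 2), Pow(y, 2)), Add(4, y)) = Add(Mul(2, Pow(y, 2)), Add(4, y)) = Add(4, y, Mul(2, Pow(y, 2))))
Function('h')(L) = Mul(11, Pow(L, 2))
X = -192 (X = Mul(Add(4, Add(-4, Mul(Rational(1, 2), 0)), Mul(2, Pow(Add(-4, Mul(Rational(1, 2), 0)), 2))), -6) = Mul(Add(4, Add(-4, 0), Mul(2, Pow(Add(-4, 0), 2))), -6) = Mul(Add(4, -4, Mul(2, Pow(-4, 2))), -6) = Mul(Add(4, -4, Mul(2, 16)), -6) = Mul(Add(4, -4, 32), -6) = Mul(32, -6) = -192)
Mul(X, Add(-34, Function('h')(9))) = Mul(-192, Add(-34, Mul(11, Pow(9, 2)))) = Mul(-192, Add(-34, Mul(11, 81))) = Mul(-192, Add(-34, 891)) = Mul(-192, 857) = -164544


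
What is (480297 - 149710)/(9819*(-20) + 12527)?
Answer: -330587/183853 ≈ -1.7981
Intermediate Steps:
(480297 - 149710)/(9819*(-20) + 12527) = 330587/(-196380 + 12527) = 330587/(-183853) = 330587*(-1/183853) = -330587/183853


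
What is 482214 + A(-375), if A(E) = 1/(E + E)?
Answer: 361660499/750 ≈ 4.8221e+5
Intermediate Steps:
A(E) = 1/(2*E)
482214 + A(-375) = 482214 + (½)/(-375) = 482214 + (½)*(-1/375) = 482214 - 1/750 = 361660499/750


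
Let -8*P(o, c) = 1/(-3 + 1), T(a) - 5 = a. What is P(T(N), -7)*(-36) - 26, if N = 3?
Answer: -113/4 ≈ -28.250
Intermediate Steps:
T(a) = 5 + a
P(o, c) = 1/16 (P(o, c) = -1/(8*(-3 + 1)) = -⅛/(-2) = -⅛*(-½) = 1/16)
P(T(N), -7)*(-36) - 26 = (1/16)*(-36) - 26 = -9/4 - 26 = -113/4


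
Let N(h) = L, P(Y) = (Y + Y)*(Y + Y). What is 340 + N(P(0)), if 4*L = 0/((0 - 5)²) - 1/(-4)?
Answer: 5441/16 ≈ 340.06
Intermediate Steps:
P(Y) = 4*Y² (P(Y) = (2*Y)*(2*Y) = 4*Y²)
L = 1/16 (L = (0/((0 - 5)²) - 1/(-4))/4 = (0/((-5)²) - 1*(-¼))/4 = (0/25 + ¼)/4 = (0*(1/25) + ¼)/4 = (0 + ¼)/4 = (¼)*(¼) = 1/16 ≈ 0.062500)
N(h) = 1/16
340 + N(P(0)) = 340 + 1/16 = 5441/16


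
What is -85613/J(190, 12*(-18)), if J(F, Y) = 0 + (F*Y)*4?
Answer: 85613/164160 ≈ 0.52152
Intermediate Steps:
J(F, Y) = 4*F*Y (J(F, Y) = 0 + 4*F*Y = 4*F*Y)
-85613/J(190, 12*(-18)) = -85613/(4*190*(12*(-18))) = -85613/(4*190*(-216)) = -85613/(-164160) = -85613*(-1/164160) = 85613/164160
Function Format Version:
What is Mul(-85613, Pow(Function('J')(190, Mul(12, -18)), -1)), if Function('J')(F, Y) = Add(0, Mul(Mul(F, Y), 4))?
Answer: Rational(85613, 164160) ≈ 0.52152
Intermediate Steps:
Function('J')(F, Y) = Mul(4, F, Y) (Function('J')(F, Y) = Add(0, Mul(4, F, Y)) = Mul(4, F, Y))
Mul(-85613, Pow(Function('J')(190, Mul(12, -18)), -1)) = Mul(-85613, Pow(Mul(4, 190, Mul(12, -18)), -1)) = Mul(-85613, Pow(Mul(4, 190, -216), -1)) = Mul(-85613, Pow(-164160, -1)) = Mul(-85613, Rational(-1, 164160)) = Rational(85613, 164160)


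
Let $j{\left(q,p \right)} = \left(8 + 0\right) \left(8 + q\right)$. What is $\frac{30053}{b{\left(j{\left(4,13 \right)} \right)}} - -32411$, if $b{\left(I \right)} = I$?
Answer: $\frac{3141509}{96} \approx 32724.0$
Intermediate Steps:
$j{\left(q,p \right)} = 64 + 8 q$ ($j{\left(q,p \right)} = 8 \left(8 + q\right) = 64 + 8 q$)
$\frac{30053}{b{\left(j{\left(4,13 \right)} \right)}} - -32411 = \frac{30053}{64 + 8 \cdot 4} - -32411 = \frac{30053}{64 + 32} + 32411 = \frac{30053}{96} + 32411 = \frac{3141509}{96}$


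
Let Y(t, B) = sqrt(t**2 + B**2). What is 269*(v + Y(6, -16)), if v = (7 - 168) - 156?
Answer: -85273 + 538*sqrt(73) ≈ -80676.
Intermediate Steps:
Y(t, B) = sqrt(B**2 + t**2)
v = -317 (v = -161 - 156 = -317)
269*(v + Y(6, -16)) = 269*(-317 + sqrt((-16)**2 + 6**2)) = 269*(-317 + sqrt(256 + 36)) = 269*(-317 + sqrt(292)) = 269*(-317 + 2*sqrt(73)) = -85273 + 538*sqrt(73)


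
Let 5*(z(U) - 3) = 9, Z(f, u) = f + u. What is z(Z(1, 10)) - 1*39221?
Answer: -196081/5 ≈ -39216.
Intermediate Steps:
z(U) = 24/5 (z(U) = 3 + (1/5)*9 = 3 + 9/5 = 24/5)
z(Z(1, 10)) - 1*39221 = 24/5 - 1*39221 = 24/5 - 39221 = -196081/5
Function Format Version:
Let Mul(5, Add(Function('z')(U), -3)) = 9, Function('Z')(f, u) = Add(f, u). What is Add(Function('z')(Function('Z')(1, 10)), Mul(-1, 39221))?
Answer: Rational(-196081, 5) ≈ -39216.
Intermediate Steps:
Function('z')(U) = Rational(24, 5) (Function('z')(U) = Add(3, Mul(Rational(1, 5), 9)) = Add(3, Rational(9, 5)) = Rational(24, 5))
Add(Function('z')(Function('Z')(1, 10)), Mul(-1, 39221)) = Add(Rational(24, 5), Mul(-1, 39221)) = Add(Rational(24, 5), -39221) = Rational(-196081, 5)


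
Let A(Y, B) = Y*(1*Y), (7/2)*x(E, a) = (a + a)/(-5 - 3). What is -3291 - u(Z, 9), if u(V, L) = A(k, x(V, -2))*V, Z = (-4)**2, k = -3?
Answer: -3435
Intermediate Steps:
x(E, a) = -a/14 (x(E, a) = 2*((a + a)/(-5 - 3))/7 = 2*((2*a)/(-8))/7 = 2*((2*a)*(-1/8))/7 = 2*(-a/4)/7 = -a/14)
Z = 16
A(Y, B) = Y**2 (A(Y, B) = Y*Y = Y**2)
u(V, L) = 9*V (u(V, L) = (-3)**2*V = 9*V)
-3291 - u(Z, 9) = -3291 - 9*16 = -3291 - 1*144 = -3291 - 144 = -3435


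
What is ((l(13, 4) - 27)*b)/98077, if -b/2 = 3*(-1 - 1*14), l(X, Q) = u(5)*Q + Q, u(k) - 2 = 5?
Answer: 450/98077 ≈ 0.0045882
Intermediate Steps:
u(k) = 7 (u(k) = 2 + 5 = 7)
l(X, Q) = 8*Q (l(X, Q) = 7*Q + Q = 8*Q)
b = 90 (b = -6*(-1 - 1*14) = -6*(-1 - 14) = -6*(-15) = -2*(-45) = 90)
((l(13, 4) - 27)*b)/98077 = ((8*4 - 27)*90)/98077 = ((32 - 27)*90)*(1/98077) = (5*90)*(1/98077) = 450*(1/98077) = 450/98077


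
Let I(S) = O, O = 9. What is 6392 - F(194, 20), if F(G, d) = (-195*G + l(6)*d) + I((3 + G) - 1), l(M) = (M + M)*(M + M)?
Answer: 41333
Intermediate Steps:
l(M) = 4*M**2 (l(M) = (2*M)*(2*M) = 4*M**2)
I(S) = 9
F(G, d) = 9 - 195*G + 144*d (F(G, d) = (-195*G + (4*6**2)*d) + 9 = (-195*G + (4*36)*d) + 9 = (-195*G + 144*d) + 9 = 9 - 195*G + 144*d)
6392 - F(194, 20) = 6392 - (9 - 195*194 + 144*20) = 6392 - (9 - 37830 + 2880) = 6392 - 1*(-34941) = 6392 + 34941 = 41333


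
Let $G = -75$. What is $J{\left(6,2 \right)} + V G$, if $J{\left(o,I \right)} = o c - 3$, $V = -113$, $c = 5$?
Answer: $8502$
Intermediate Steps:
$J{\left(o,I \right)} = -3 + 5 o$ ($J{\left(o,I \right)} = o 5 - 3 = 5 o - 3 = -3 + 5 o$)
$J{\left(6,2 \right)} + V G = \left(-3 + 5 \cdot 6\right) - -8475 = \left(-3 + 30\right) + 8475 = 27 + 8475 = 8502$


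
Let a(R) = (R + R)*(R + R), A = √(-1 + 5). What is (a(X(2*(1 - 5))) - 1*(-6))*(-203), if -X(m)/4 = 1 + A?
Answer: -118146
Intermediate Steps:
A = 2 (A = √4 = 2)
X(m) = -12 (X(m) = -4*(1 + 2) = -4*3 = -12)
a(R) = 4*R² (a(R) = (2*R)*(2*R) = 4*R²)
(a(X(2*(1 - 5))) - 1*(-6))*(-203) = (4*(-12)² - 1*(-6))*(-203) = (4*144 + 6)*(-203) = (576 + 6)*(-203) = 582*(-203) = -118146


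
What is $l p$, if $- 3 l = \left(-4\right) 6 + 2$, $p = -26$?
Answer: $- \frac{572}{3} \approx -190.67$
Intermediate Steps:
$l = \frac{22}{3}$ ($l = - \frac{\left(-4\right) 6 + 2}{3} = - \frac{-24 + 2}{3} = \left(- \frac{1}{3}\right) \left(-22\right) = \frac{22}{3} \approx 7.3333$)
$l p = \frac{22}{3} \left(-26\right) = - \frac{572}{3}$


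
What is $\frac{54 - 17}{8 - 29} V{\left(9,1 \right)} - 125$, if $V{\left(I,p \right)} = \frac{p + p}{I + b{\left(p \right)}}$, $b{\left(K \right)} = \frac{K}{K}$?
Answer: $- \frac{13162}{105} \approx -125.35$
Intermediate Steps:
$b{\left(K \right)} = 1$
$V{\left(I,p \right)} = \frac{2 p}{1 + I}$ ($V{\left(I,p \right)} = \frac{p + p}{I + 1} = \frac{2 p}{1 + I}$)
$\frac{54 - 17}{8 - 29} V{\left(9,1 \right)} - 125 = \frac{54 - 17}{8 - 29} \cdot 2 \cdot 1 \frac{1}{1 + 9} - 125 = \frac{37}{-21} \cdot 2 \cdot 1 \cdot \frac{1}{10} - 125 = 37 \left(- \frac{1}{21}\right) 2 \cdot 1 \cdot \frac{1}{10} - 125 = \left(- \frac{37}{21}\right) \frac{1}{5} - 125 = - \frac{37}{105} - 125 = - \frac{13162}{105}$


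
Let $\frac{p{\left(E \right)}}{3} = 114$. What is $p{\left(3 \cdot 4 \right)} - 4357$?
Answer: $-4015$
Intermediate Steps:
$p{\left(E \right)} = 342$ ($p{\left(E \right)} = 3 \cdot 114 = 342$)
$p{\left(3 \cdot 4 \right)} - 4357 = 342 - 4357 = -4015$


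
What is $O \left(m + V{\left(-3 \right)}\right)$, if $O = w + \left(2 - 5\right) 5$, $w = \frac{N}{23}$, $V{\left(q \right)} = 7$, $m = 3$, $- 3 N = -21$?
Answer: $- \frac{3380}{23} \approx -146.96$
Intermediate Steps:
$N = 7$ ($N = \left(- \frac{1}{3}\right) \left(-21\right) = 7$)
$w = \frac{7}{23} \approx 0.30435$
$O = - \frac{338}{23}$ ($O = \frac{7}{23} + \left(2 - 5\right) 5 = \frac{7}{23} - 15 = - \frac{338}{23} \approx -14.696$)
$O \left(m + V{\left(-3 \right)}\right) = - \frac{338 \left(3 + 7\right)}{23} = \left(- \frac{338}{23}\right) 10 = - \frac{3380}{23}$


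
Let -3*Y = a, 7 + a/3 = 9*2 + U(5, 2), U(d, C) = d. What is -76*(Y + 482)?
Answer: -35416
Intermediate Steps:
a = 48 (a = -21 + 3*(9*2 + 5) = -21 + 3*(18 + 5) = -21 + 3*23 = -21 + 69 = 48)
Y = -16 (Y = -⅓*48 = -16)
-76*(Y + 482) = -76*(-16 + 482) = -76*466 = -35416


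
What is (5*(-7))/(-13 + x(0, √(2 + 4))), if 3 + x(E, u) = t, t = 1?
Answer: 7/3 ≈ 2.3333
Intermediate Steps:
x(E, u) = -2 (x(E, u) = -3 + 1 = -2)
(5*(-7))/(-13 + x(0, √(2 + 4))) = (5*(-7))/(-13 - 2) = -35/(-15) = -35*(-1/15) = 7/3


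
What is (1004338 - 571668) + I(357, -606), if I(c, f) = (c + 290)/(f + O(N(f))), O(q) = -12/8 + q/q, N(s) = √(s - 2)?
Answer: 524827416/1213 ≈ 4.3267e+5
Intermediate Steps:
N(s) = √(-2 + s)
O(q) = -½ (O(q) = -12*⅛ + 1 = -3/2 + 1 = -½)
I(c, f) = (290 + c)/(-½ + f) (I(c, f) = (c + 290)/(f - ½) = (290 + c)/(-½ + f))
(1004338 - 571668) + I(357, -606) = (1004338 - 571668) + 2*(290 + 357)/(-1 + 2*(-606)) = 432670 + 2*647/(-1 - 1212) = 432670 + 2*647/(-1213) = 432670 + 2*(-1/1213)*647 = 432670 - 1294/1213 = 524827416/1213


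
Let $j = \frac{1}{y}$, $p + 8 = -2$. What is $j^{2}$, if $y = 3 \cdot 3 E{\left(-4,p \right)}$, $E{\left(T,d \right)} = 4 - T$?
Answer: $\frac{1}{5184} \approx 0.0001929$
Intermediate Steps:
$p = -10$ ($p = -8 - 2 = -10$)
$y = 72$ ($y = 3 \cdot 3 \left(4 - -4\right) = 9 \left(4 + 4\right) = 9 \cdot 8 = 72$)
$j = \frac{1}{72} \approx 0.013889$
$j^{2} = \left(\frac{1}{72}\right)^{2} = \frac{1}{5184}$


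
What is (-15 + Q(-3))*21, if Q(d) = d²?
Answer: -126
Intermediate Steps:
(-15 + Q(-3))*21 = (-15 + (-3)²)*21 = (-15 + 9)*21 = -6*21 = -126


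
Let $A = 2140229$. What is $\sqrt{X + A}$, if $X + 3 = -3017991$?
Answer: $i \sqrt{877765} \approx 936.89 i$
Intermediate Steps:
$X = -3017994$ ($X = -3 - 3017991 = -3017994$)
$\sqrt{X + A} = \sqrt{-3017994 + 2140229} = \sqrt{-877765} = i \sqrt{877765}$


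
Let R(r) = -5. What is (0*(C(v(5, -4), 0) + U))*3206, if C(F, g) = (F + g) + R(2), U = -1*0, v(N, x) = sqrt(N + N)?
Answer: 0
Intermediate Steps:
v(N, x) = sqrt(2)*sqrt(N) (v(N, x) = sqrt(2*N) = sqrt(2)*sqrt(N))
U = 0
C(F, g) = -5 + F + g (C(F, g) = (F + g) - 5 = -5 + F + g)
(0*(C(v(5, -4), 0) + U))*3206 = (0*((-5 + sqrt(2)*sqrt(5) + 0) + 0))*3206 = (0*((-5 + sqrt(10) + 0) + 0))*3206 = (0*((-5 + sqrt(10)) + 0))*3206 = (0*(-5 + sqrt(10)))*3206 = 0*3206 = 0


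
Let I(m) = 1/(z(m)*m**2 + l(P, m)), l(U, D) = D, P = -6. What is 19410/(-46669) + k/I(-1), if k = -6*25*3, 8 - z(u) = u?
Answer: -168027810/46669 ≈ -3600.4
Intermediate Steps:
z(u) = 8 - u
I(m) = 1/(m + m**2*(8 - m)) (I(m) = 1/((8 - m)*m**2 + m) = 1/(m**2*(8 - m) + m) = 1/(m + m**2*(8 - m)))
k = -450 (k = -150*3 = -450)
19410/(-46669) + k/I(-1) = 19410/(-46669) - 450/((-1/(-1*(-1 - (-8 - 1))))) = 19410*(-1/46669) - 450/((-1*(-1)/(-1 - 1*(-9)))) = -19410/46669 - 450/((-1*(-1)/(-1 + 9))) = -19410/46669 - 450/((-1*(-1)/8)) = -19410/46669 - 450/((-1*(-1)*1/8)) = -19410/46669 - 450/1/8 = -19410/46669 - 450*8 = -19410/46669 - 3600 = -168027810/46669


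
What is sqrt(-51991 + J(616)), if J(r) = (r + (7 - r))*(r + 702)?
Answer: I*sqrt(42765) ≈ 206.8*I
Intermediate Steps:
J(r) = 4914 + 7*r (J(r) = 7*(702 + r) = 4914 + 7*r)
sqrt(-51991 + J(616)) = sqrt(-51991 + (4914 + 7*616)) = sqrt(-51991 + (4914 + 4312)) = sqrt(-51991 + 9226) = sqrt(-42765) = I*sqrt(42765)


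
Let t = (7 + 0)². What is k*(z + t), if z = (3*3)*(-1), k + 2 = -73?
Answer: -3000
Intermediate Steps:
k = -75 (k = -2 - 73 = -75)
t = 49 (t = 7² = 49)
z = -9 (z = 9*(-1) = -9)
k*(z + t) = -75*(-9 + 49) = -75*40 = -3000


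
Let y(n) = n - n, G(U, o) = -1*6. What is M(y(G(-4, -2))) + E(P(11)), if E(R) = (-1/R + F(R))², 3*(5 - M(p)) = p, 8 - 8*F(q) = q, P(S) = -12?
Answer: 1681/144 ≈ 11.674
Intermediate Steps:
G(U, o) = -6
y(n) = 0
F(q) = 1 - q/8
M(p) = 5 - p/3
E(R) = (1 - 1/R - R/8)² (E(R) = (-1/R + (1 - R/8))² = (1 - 1/R - R/8)²)
M(y(G(-4, -2))) + E(P(11)) = (5 - ⅓*0) + (1/64)*(8 - 12*(-8 - 12))²/(-12)² = (5 + 0) + (1/64)*(1/144)*(8 - 12*(-20))² = 5 + (1/64)*(1/144)*(8 + 240)² = 5 + (1/64)*(1/144)*248² = 5 + (1/64)*(1/144)*61504 = 5 + 961/144 = 1681/144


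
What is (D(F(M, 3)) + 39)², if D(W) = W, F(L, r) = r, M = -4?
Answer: 1764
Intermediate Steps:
(D(F(M, 3)) + 39)² = (3 + 39)² = 42² = 1764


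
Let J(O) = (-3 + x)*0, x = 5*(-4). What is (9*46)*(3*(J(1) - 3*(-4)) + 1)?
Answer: 15318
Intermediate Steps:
x = -20
J(O) = 0 (J(O) = (-3 - 20)*0 = -23*0 = 0)
(9*46)*(3*(J(1) - 3*(-4)) + 1) = (9*46)*(3*(0 - 3*(-4)) + 1) = 414*(3*(0 + 12) + 1) = 414*(3*12 + 1) = 414*(36 + 1) = 414*37 = 15318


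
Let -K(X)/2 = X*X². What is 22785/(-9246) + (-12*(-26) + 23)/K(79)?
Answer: -1872573720/759773099 ≈ -2.4646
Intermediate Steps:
K(X) = -2*X³ (K(X) = -2*X*X² = -2*X³)
22785/(-9246) + (-12*(-26) + 23)/K(79) = 22785/(-9246) + (-12*(-26) + 23)/((-2*79³)) = 22785*(-1/9246) + (312 + 23)/((-2*493039)) = -7595/3082 + 335/(-986078) = -7595/3082 + 335*(-1/986078) = -7595/3082 - 335/986078 = -1872573720/759773099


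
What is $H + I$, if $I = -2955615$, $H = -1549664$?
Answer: $-4505279$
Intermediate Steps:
$H + I = -1549664 - 2955615 = -4505279$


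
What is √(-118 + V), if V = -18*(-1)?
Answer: 10*I ≈ 10.0*I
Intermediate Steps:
V = 18
√(-118 + V) = √(-118 + 18) = √(-100) = 10*I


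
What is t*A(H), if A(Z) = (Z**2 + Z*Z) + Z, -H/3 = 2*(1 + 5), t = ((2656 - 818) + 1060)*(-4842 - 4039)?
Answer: -65784124728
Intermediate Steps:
t = -25737138 (t = (1838 + 1060)*(-8881) = 2898*(-8881) = -25737138)
H = -36 (H = -6*(1 + 5) = -6*6 = -3*12 = -36)
A(Z) = Z + 2*Z**2 (A(Z) = (Z**2 + Z**2) + Z = 2*Z**2 + Z = Z + 2*Z**2)
t*A(H) = -(-926536968)*(1 + 2*(-36)) = -(-926536968)*(1 - 72) = -(-926536968)*(-71) = -25737138*2556 = -65784124728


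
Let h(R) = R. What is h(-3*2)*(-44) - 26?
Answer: 238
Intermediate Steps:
h(-3*2)*(-44) - 26 = -3*2*(-44) - 26 = -6*(-44) - 26 = 264 - 26 = 238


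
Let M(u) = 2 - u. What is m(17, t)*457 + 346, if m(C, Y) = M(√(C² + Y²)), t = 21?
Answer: 1260 - 457*√730 ≈ -11087.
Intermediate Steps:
m(C, Y) = 2 - √(C² + Y²)
m(17, t)*457 + 346 = (2 - √(17² + 21²))*457 + 346 = (2 - √(289 + 441))*457 + 346 = (2 - √730)*457 + 346 = (914 - 457*√730) + 346 = 1260 - 457*√730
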